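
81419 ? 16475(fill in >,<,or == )>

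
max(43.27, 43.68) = 43.68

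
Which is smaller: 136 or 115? 115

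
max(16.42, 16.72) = 16.72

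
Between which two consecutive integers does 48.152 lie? 48 and 49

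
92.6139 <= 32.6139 False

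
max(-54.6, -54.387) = -54.387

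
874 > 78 True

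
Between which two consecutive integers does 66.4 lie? 66 and 67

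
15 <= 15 True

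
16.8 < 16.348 False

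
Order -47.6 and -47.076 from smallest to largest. -47.6, -47.076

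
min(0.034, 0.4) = 0.034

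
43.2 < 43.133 False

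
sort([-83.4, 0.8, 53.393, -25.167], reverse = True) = [53.393, 0.8, -25.167, -83.4]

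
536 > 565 False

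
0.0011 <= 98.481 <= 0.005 False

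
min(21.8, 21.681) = 21.681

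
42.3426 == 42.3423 False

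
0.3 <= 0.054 False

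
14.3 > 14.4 False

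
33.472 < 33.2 False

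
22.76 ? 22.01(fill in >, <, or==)>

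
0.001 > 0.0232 False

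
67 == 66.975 False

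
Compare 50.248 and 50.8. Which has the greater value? 50.8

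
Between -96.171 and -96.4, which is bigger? -96.171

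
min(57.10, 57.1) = 57.10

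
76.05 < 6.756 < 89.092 False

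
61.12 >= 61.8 False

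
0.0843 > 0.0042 True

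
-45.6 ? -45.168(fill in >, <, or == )<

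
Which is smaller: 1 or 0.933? 0.933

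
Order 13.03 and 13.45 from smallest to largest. 13.03, 13.45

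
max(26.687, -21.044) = 26.687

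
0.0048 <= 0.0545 True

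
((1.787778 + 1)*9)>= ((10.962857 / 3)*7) False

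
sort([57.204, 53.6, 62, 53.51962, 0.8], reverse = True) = [62, 57.204, 53.6, 53.51962, 0.8]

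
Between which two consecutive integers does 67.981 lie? 67 and 68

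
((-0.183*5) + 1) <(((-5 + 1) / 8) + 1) True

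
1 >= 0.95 True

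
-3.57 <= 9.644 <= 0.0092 False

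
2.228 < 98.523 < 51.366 False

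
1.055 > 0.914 True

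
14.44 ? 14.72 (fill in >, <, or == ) <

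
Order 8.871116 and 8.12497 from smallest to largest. 8.12497, 8.871116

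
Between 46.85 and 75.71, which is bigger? 75.71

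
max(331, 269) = 331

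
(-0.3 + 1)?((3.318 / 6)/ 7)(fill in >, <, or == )>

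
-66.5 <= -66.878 False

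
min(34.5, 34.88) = 34.5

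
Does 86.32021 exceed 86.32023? No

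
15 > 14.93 True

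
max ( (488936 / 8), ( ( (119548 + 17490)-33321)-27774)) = 75943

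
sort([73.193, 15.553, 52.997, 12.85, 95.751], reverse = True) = [95.751, 73.193, 52.997, 15.553, 12.85]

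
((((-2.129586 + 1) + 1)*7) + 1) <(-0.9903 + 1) False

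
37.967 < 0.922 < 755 False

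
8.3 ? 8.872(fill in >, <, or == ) <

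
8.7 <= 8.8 True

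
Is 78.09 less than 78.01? No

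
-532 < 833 True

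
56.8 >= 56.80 True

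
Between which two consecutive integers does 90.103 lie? 90 and 91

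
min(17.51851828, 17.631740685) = 17.51851828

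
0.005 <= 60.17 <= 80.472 True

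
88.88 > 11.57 True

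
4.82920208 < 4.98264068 True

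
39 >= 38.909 True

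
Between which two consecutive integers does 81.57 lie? 81 and 82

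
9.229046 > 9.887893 False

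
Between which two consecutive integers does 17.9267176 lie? 17 and 18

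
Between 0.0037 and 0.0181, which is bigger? 0.0181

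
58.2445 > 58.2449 False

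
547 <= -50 False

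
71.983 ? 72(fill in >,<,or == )<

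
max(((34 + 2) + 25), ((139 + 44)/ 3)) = 61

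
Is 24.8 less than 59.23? Yes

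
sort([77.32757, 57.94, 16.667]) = [16.667, 57.94, 77.32757]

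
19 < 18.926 False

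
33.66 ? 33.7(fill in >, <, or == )<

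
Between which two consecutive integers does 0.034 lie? 0 and 1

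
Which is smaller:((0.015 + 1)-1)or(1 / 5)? ((0.015 + 1)-1)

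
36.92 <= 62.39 True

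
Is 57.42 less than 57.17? No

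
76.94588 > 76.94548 True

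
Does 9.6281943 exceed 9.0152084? Yes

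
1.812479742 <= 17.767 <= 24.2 True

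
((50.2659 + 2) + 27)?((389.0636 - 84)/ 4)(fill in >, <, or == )>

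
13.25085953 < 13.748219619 True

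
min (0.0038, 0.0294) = 0.0038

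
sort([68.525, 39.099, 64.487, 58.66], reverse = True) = [68.525, 64.487, 58.66, 39.099]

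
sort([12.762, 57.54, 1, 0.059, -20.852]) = [-20.852, 0.059, 1, 12.762, 57.54]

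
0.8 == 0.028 False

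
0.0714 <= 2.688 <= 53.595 True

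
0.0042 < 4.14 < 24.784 True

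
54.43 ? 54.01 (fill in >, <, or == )>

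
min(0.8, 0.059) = 0.059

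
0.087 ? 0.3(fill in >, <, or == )<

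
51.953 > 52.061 False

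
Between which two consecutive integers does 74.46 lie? 74 and 75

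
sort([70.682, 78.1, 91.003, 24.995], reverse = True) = [91.003, 78.1, 70.682, 24.995]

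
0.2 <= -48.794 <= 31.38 False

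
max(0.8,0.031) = 0.8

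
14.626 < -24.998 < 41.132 False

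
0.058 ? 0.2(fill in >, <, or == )<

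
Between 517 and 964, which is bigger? 964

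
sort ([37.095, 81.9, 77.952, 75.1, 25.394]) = [25.394, 37.095, 75.1, 77.952, 81.9]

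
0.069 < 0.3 True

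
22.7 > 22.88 False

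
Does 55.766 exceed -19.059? Yes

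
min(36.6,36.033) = 36.033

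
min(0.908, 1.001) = 0.908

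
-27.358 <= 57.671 True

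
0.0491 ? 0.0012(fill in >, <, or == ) >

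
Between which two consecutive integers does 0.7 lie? 0 and 1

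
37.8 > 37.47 True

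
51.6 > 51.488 True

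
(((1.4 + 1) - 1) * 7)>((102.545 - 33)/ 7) False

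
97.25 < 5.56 False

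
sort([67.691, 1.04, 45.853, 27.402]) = [1.04, 27.402, 45.853, 67.691]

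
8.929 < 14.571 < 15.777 True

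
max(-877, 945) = 945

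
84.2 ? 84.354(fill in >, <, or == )<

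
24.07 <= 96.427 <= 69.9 False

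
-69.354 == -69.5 False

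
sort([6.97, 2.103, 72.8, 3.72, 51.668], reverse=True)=[72.8, 51.668, 6.97, 3.72, 2.103]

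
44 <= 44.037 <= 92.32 True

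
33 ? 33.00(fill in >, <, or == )==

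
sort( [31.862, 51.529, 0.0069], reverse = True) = [51.529, 31.862, 0.0069]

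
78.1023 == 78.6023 False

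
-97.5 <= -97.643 False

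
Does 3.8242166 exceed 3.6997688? Yes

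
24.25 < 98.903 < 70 False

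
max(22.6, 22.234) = 22.6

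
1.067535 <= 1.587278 True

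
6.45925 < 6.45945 True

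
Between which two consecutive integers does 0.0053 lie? 0 and 1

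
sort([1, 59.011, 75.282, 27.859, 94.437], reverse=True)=[94.437, 75.282, 59.011, 27.859, 1]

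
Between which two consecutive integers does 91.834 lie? 91 and 92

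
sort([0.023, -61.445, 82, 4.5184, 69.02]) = [-61.445, 0.023, 4.5184, 69.02, 82]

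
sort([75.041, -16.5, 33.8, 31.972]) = [-16.5, 31.972, 33.8, 75.041]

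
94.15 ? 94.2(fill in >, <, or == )<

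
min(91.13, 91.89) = 91.13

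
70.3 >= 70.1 True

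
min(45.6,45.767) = 45.6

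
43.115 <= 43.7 True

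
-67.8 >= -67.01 False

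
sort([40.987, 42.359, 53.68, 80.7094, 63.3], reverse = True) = [80.7094, 63.3, 53.68, 42.359, 40.987]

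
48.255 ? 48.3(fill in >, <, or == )<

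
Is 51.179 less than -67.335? No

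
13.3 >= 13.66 False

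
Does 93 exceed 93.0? No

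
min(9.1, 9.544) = 9.1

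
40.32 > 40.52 False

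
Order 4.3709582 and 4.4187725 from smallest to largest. 4.3709582, 4.4187725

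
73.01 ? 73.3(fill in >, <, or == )<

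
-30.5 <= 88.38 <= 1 False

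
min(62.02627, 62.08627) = 62.02627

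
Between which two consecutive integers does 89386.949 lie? 89386 and 89387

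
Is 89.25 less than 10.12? No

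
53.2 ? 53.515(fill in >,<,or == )<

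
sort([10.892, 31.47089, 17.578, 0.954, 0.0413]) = [0.0413, 0.954, 10.892, 17.578, 31.47089]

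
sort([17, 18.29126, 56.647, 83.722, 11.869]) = [11.869, 17, 18.29126, 56.647, 83.722]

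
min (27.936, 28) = 27.936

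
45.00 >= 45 True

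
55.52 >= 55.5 True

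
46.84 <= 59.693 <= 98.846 True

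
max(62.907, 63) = 63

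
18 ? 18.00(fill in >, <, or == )==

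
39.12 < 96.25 True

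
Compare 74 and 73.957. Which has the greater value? 74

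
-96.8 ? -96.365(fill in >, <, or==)<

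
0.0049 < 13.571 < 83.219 True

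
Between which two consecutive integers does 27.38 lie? 27 and 28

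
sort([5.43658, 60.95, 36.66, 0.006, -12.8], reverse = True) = [60.95, 36.66, 5.43658, 0.006, -12.8]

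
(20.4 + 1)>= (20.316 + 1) True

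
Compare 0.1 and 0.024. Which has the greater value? 0.1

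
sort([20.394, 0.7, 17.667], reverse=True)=[20.394, 17.667, 0.7]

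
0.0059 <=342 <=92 False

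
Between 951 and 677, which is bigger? 951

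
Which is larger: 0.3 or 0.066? 0.3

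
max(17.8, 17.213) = 17.8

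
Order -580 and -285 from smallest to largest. -580,-285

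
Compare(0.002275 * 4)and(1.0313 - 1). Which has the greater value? (1.0313 - 1)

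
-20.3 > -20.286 False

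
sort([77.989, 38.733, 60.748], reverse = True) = [77.989, 60.748, 38.733]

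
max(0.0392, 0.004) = 0.0392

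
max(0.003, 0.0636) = 0.0636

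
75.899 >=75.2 True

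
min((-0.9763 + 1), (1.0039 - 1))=0.0039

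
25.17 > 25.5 False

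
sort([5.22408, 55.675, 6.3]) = [5.22408, 6.3, 55.675]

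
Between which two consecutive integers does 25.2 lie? 25 and 26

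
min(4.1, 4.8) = 4.1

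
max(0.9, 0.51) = 0.9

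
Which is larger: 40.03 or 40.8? 40.8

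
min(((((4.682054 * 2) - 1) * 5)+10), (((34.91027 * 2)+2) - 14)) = 51.82054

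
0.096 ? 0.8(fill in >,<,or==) <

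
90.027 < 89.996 False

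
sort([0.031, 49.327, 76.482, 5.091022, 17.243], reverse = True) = [76.482, 49.327, 17.243, 5.091022, 0.031]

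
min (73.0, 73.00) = 73.0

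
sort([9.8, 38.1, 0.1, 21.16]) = [0.1, 9.8, 21.16, 38.1]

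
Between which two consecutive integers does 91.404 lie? 91 and 92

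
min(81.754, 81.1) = 81.1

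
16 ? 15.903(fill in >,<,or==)>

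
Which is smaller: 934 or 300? 300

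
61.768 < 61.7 False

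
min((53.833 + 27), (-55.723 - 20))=-75.723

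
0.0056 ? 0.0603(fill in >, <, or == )<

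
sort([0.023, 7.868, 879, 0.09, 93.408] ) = [0.023, 0.09, 7.868, 93.408, 879]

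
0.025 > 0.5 False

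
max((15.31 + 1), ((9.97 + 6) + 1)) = 16.97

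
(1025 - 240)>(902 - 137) True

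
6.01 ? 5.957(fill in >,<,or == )>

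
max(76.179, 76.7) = 76.7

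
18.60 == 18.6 True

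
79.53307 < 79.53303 False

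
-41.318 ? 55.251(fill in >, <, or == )<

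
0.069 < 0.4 True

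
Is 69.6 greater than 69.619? No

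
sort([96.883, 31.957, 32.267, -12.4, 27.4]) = [-12.4, 27.4, 31.957, 32.267, 96.883]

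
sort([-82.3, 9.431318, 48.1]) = [-82.3, 9.431318, 48.1]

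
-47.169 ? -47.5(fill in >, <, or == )>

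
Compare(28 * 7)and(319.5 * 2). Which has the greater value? (319.5 * 2)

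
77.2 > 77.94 False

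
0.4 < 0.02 False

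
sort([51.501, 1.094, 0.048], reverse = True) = [51.501, 1.094, 0.048]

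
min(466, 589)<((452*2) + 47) True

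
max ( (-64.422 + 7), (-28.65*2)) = -57.3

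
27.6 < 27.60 False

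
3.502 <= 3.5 False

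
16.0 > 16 False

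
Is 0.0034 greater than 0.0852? No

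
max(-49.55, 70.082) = 70.082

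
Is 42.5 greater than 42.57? No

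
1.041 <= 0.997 False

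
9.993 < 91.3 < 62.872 False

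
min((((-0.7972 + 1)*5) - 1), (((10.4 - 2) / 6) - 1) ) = 0.014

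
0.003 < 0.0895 True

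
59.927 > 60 False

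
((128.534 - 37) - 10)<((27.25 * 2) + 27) False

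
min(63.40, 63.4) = 63.40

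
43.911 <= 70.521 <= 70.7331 True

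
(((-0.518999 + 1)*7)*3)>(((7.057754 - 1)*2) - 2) False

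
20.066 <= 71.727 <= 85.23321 True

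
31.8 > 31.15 True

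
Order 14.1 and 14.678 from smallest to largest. 14.1, 14.678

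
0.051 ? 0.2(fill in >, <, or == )<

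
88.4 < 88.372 False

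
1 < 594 True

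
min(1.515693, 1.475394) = 1.475394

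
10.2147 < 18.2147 True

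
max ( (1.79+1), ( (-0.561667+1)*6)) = 2.79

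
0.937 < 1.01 True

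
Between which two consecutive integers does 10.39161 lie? 10 and 11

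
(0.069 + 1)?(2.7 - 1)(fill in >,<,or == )<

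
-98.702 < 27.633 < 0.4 False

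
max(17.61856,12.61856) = 17.61856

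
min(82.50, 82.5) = 82.50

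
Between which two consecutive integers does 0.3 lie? 0 and 1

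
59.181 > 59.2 False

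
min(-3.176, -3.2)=-3.2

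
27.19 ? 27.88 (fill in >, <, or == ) <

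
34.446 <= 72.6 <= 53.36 False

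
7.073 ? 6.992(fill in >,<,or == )>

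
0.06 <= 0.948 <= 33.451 True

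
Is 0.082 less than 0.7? Yes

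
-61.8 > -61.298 False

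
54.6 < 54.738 True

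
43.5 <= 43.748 True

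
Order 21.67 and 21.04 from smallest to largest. 21.04, 21.67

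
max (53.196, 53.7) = 53.7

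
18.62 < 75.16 True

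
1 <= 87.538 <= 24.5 False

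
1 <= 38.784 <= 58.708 True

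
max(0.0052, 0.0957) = 0.0957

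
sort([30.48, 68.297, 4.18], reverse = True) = [68.297, 30.48, 4.18]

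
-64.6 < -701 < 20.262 False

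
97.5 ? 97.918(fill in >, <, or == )<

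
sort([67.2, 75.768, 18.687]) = [18.687, 67.2, 75.768]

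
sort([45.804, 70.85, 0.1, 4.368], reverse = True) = [70.85, 45.804, 4.368, 0.1]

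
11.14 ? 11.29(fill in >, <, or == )<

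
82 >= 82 True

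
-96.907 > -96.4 False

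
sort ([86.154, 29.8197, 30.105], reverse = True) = [86.154, 30.105, 29.8197]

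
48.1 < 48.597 True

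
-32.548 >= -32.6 True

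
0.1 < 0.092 False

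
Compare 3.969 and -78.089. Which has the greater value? 3.969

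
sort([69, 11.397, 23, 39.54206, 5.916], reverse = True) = [69, 39.54206, 23, 11.397, 5.916]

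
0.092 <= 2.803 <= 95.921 True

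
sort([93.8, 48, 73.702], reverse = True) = [93.8, 73.702, 48]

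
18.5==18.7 False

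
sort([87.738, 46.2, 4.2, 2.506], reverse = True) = [87.738, 46.2, 4.2, 2.506]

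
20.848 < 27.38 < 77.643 True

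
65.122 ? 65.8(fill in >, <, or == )<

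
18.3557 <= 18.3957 True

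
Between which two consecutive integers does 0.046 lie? 0 and 1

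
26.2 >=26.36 False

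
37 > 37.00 False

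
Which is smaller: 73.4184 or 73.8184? 73.4184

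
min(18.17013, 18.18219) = 18.17013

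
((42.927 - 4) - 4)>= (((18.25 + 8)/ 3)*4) False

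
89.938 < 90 True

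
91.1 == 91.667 False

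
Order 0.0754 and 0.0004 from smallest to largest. 0.0004, 0.0754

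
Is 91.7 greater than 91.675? Yes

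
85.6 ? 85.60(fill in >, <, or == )==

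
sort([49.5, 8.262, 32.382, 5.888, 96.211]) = [5.888, 8.262, 32.382, 49.5, 96.211]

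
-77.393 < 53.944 True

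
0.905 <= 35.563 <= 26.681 False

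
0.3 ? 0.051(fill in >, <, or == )>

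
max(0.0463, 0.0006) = 0.0463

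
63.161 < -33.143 False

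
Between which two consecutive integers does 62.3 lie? 62 and 63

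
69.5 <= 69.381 False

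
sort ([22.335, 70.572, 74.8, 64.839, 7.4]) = [7.4, 22.335, 64.839, 70.572, 74.8]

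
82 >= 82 True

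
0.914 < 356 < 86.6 False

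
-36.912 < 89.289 True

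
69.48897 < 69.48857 False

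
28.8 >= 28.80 True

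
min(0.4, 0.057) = 0.057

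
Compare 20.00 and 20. They are equal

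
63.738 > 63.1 True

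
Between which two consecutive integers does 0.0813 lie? 0 and 1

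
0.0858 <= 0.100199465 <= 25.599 True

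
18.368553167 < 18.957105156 True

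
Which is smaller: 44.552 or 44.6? 44.552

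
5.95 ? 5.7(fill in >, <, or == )>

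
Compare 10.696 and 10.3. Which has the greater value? 10.696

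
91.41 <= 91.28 False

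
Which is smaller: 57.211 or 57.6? 57.211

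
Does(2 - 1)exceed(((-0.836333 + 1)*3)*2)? Yes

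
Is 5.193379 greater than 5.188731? Yes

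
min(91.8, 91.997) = 91.8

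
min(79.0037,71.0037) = 71.0037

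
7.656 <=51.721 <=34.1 False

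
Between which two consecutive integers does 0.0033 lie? 0 and 1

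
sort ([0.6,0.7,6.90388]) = [0.6,0.7,6.90388]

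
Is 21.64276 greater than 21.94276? No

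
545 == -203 False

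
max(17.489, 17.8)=17.8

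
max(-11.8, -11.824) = -11.8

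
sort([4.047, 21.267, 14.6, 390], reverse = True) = [390, 21.267, 14.6, 4.047]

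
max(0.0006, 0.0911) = 0.0911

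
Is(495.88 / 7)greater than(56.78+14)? Yes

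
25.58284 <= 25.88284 True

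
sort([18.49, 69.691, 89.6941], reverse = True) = [89.6941, 69.691, 18.49]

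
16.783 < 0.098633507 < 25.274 False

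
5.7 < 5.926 True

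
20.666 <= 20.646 False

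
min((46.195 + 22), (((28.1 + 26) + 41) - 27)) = 68.1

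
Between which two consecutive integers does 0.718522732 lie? 0 and 1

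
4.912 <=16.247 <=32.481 True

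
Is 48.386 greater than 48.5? No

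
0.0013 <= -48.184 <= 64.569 False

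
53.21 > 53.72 False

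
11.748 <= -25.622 False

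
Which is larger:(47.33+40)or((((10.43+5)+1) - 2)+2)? (47.33+40)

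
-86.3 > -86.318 True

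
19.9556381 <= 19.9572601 True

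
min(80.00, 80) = 80.00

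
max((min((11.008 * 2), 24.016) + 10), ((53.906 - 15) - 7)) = 32.016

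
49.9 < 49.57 False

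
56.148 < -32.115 False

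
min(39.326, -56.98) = -56.98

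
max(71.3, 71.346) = 71.346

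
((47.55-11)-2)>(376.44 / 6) False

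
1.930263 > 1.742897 True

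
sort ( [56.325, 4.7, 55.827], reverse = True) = [56.325, 55.827, 4.7]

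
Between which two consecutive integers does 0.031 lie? 0 and 1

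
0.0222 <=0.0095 False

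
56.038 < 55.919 False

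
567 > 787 False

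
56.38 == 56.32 False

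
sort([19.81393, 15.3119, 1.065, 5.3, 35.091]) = [1.065, 5.3, 15.3119, 19.81393, 35.091]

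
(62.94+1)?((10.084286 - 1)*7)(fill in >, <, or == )>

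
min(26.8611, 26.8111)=26.8111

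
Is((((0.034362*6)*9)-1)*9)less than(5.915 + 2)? Yes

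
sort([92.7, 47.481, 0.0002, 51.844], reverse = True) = [92.7, 51.844, 47.481, 0.0002]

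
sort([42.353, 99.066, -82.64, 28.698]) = [-82.64, 28.698, 42.353, 99.066]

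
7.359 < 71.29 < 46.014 False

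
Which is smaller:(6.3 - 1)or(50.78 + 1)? (6.3 - 1)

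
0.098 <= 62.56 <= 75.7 True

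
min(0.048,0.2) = 0.048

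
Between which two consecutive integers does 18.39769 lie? 18 and 19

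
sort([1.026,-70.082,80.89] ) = [-70.082,1.026,80.89]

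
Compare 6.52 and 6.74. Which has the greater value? 6.74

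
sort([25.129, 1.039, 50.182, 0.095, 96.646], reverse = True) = [96.646, 50.182, 25.129, 1.039, 0.095]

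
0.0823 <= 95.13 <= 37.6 False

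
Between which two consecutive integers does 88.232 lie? 88 and 89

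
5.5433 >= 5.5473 False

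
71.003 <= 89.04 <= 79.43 False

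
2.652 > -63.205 True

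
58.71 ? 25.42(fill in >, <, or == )>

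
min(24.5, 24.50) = 24.5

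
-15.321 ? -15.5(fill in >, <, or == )>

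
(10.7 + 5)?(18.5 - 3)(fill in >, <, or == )>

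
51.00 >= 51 True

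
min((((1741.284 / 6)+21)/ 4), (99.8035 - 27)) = 72.8035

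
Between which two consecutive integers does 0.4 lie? 0 and 1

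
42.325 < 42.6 True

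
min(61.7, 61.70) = 61.7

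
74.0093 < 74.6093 True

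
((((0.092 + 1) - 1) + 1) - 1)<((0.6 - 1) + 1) True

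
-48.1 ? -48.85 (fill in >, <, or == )>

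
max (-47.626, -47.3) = -47.3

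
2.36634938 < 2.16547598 False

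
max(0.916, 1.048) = 1.048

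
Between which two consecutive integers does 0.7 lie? 0 and 1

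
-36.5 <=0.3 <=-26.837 False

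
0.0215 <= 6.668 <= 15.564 True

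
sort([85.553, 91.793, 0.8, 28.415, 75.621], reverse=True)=[91.793, 85.553, 75.621, 28.415, 0.8]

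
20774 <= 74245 True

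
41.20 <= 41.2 True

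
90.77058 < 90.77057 False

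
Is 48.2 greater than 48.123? Yes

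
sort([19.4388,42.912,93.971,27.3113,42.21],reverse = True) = [93.971,42.912,42.21,27.3113,19.4388]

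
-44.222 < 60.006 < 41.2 False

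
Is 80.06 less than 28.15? No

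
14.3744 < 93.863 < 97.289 True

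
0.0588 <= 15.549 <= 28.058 True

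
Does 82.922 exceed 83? No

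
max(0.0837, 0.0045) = 0.0837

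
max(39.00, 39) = 39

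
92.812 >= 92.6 True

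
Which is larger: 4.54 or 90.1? 90.1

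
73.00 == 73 True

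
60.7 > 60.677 True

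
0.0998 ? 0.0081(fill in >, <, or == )>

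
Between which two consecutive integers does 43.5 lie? 43 and 44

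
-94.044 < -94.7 False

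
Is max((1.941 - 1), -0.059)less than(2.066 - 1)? Yes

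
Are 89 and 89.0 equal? Yes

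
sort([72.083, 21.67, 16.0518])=[16.0518, 21.67, 72.083]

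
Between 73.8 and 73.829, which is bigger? 73.829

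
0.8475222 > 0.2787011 True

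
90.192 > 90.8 False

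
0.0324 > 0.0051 True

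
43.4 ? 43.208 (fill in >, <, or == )>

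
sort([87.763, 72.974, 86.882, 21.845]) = [21.845, 72.974, 86.882, 87.763]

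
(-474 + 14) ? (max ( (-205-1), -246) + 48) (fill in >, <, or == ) <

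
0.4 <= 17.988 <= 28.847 True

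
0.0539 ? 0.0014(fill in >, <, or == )>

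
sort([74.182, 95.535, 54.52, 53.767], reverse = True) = [95.535, 74.182, 54.52, 53.767]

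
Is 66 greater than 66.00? No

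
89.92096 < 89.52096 False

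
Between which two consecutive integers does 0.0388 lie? 0 and 1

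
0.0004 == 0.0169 False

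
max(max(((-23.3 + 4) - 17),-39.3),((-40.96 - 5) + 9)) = -36.3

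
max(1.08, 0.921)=1.08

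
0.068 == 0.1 False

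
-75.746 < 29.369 True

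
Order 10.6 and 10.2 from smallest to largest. 10.2, 10.6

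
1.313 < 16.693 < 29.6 True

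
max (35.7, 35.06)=35.7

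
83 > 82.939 True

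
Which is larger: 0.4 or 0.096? 0.4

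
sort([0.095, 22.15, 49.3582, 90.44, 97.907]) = [0.095, 22.15, 49.3582, 90.44, 97.907]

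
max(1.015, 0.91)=1.015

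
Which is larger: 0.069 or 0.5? 0.5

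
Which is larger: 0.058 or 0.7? 0.7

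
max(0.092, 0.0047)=0.092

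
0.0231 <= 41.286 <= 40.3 False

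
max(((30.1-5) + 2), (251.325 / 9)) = 27.925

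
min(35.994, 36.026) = 35.994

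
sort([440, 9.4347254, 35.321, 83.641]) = [9.4347254, 35.321, 83.641, 440]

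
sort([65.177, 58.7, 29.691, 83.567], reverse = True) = [83.567, 65.177, 58.7, 29.691]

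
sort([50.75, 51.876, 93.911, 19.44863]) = [19.44863, 50.75, 51.876, 93.911]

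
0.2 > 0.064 True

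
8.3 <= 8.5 True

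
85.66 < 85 False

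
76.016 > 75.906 True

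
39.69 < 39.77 True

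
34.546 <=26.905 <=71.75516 False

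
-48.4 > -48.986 True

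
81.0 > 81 False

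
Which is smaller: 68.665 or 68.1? 68.1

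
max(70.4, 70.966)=70.966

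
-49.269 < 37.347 True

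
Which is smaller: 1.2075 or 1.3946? 1.2075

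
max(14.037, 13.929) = 14.037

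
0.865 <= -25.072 False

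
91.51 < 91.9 True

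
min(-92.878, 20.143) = -92.878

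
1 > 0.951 True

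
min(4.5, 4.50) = 4.5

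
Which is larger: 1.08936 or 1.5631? 1.5631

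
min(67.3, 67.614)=67.3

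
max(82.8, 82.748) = 82.8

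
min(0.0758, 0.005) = 0.005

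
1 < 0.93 False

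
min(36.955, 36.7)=36.7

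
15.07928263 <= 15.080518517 True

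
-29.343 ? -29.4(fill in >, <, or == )>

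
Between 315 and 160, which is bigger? 315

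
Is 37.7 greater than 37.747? No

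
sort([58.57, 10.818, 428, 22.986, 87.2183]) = [10.818, 22.986, 58.57, 87.2183, 428]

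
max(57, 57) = 57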